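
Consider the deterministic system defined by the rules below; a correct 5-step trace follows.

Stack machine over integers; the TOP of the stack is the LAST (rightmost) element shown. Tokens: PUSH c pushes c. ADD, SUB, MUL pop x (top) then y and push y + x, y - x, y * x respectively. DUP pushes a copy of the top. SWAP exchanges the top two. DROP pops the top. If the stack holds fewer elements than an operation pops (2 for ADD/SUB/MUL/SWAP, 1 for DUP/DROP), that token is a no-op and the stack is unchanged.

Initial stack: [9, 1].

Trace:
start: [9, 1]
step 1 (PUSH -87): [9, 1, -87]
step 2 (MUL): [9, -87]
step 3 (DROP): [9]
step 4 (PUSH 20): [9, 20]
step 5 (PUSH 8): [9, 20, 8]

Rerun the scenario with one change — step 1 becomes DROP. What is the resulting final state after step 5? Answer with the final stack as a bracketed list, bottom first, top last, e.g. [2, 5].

(re-executing from step 1 with the substitution; state before step 1: [9, 1])
step 1 (DROP): [9]
step 2 (MUL): [9]
step 3 (DROP): []
step 4 (PUSH 20): [20]
step 5 (PUSH 8): [20, 8]

[20, 8]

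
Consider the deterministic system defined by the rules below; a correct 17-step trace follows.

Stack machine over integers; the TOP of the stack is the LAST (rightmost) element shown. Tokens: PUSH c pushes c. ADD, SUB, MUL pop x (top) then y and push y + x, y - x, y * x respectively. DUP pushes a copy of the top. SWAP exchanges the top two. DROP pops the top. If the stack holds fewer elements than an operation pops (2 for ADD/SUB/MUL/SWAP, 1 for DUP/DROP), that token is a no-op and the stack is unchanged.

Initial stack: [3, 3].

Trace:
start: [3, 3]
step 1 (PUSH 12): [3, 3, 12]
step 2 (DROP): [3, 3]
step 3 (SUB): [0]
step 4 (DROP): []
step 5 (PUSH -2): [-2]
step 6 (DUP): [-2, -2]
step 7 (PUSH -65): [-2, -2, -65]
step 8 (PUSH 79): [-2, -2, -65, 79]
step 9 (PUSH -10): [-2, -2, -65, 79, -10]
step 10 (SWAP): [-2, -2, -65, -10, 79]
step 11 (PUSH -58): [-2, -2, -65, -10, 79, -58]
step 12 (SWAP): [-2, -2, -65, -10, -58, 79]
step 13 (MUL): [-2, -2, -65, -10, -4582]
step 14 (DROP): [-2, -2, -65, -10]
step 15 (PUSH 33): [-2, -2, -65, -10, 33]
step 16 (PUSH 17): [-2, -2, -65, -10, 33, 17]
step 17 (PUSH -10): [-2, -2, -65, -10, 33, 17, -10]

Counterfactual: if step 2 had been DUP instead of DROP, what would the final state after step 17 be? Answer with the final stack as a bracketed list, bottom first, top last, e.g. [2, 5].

(re-executing from step 2 with the substitution; state before step 2: [3, 3, 12])
step 2 (DUP): [3, 3, 12, 12]
step 3 (SUB): [3, 3, 0]
step 4 (DROP): [3, 3]
step 5 (PUSH -2): [3, 3, -2]
step 6 (DUP): [3, 3, -2, -2]
step 7 (PUSH -65): [3, 3, -2, -2, -65]
step 8 (PUSH 79): [3, 3, -2, -2, -65, 79]
step 9 (PUSH -10): [3, 3, -2, -2, -65, 79, -10]
step 10 (SWAP): [3, 3, -2, -2, -65, -10, 79]
step 11 (PUSH -58): [3, 3, -2, -2, -65, -10, 79, -58]
step 12 (SWAP): [3, 3, -2, -2, -65, -10, -58, 79]
step 13 (MUL): [3, 3, -2, -2, -65, -10, -4582]
step 14 (DROP): [3, 3, -2, -2, -65, -10]
step 15 (PUSH 33): [3, 3, -2, -2, -65, -10, 33]
step 16 (PUSH 17): [3, 3, -2, -2, -65, -10, 33, 17]
step 17 (PUSH -10): [3, 3, -2, -2, -65, -10, 33, 17, -10]

[3, 3, -2, -2, -65, -10, 33, 17, -10]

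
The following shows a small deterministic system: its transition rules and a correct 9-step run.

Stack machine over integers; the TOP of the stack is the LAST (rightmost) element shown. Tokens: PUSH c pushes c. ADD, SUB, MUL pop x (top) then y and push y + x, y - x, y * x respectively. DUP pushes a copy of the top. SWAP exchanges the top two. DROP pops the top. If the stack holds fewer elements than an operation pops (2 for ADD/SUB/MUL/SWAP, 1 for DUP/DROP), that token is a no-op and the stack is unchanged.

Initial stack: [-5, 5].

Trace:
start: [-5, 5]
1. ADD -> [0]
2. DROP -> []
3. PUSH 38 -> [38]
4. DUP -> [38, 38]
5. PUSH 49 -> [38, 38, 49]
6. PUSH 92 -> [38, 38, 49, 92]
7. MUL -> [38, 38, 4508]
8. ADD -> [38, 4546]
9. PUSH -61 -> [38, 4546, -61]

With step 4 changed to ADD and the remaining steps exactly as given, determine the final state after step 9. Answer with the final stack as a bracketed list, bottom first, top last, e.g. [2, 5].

[4546, -61]

(re-executing from step 4 with the substitution; state before step 4: [38])
4. ADD -> [38]
5. PUSH 49 -> [38, 49]
6. PUSH 92 -> [38, 49, 92]
7. MUL -> [38, 4508]
8. ADD -> [4546]
9. PUSH -61 -> [4546, -61]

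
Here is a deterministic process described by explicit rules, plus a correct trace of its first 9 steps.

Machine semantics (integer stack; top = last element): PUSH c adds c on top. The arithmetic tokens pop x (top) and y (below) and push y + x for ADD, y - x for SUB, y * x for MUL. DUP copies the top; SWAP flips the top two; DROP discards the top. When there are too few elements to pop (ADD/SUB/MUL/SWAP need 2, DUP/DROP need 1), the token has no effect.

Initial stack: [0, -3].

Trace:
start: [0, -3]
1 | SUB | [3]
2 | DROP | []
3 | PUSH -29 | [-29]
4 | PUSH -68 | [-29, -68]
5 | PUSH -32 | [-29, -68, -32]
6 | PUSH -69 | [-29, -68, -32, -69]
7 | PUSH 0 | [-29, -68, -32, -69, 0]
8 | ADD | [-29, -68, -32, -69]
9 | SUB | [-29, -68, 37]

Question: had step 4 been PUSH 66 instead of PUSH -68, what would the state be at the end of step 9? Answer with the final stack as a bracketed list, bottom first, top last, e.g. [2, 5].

[-29, 66, 37]

(re-executing from step 4 with the substitution; state before step 4: [-29])
4 | PUSH 66 | [-29, 66]
5 | PUSH -32 | [-29, 66, -32]
6 | PUSH -69 | [-29, 66, -32, -69]
7 | PUSH 0 | [-29, 66, -32, -69, 0]
8 | ADD | [-29, 66, -32, -69]
9 | SUB | [-29, 66, 37]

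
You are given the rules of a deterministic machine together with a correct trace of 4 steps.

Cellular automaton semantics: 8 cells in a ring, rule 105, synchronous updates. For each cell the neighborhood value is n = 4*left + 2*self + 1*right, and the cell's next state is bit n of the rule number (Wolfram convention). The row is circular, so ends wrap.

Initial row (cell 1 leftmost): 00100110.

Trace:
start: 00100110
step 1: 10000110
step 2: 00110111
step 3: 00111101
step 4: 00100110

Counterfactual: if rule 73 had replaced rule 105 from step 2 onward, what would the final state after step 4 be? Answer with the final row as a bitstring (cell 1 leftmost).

00110110

(re-executing steps 2..4 under rule 73; state before step 2: 10000110)
step 2: 00110110
step 3: 10110110
step 4: 00110110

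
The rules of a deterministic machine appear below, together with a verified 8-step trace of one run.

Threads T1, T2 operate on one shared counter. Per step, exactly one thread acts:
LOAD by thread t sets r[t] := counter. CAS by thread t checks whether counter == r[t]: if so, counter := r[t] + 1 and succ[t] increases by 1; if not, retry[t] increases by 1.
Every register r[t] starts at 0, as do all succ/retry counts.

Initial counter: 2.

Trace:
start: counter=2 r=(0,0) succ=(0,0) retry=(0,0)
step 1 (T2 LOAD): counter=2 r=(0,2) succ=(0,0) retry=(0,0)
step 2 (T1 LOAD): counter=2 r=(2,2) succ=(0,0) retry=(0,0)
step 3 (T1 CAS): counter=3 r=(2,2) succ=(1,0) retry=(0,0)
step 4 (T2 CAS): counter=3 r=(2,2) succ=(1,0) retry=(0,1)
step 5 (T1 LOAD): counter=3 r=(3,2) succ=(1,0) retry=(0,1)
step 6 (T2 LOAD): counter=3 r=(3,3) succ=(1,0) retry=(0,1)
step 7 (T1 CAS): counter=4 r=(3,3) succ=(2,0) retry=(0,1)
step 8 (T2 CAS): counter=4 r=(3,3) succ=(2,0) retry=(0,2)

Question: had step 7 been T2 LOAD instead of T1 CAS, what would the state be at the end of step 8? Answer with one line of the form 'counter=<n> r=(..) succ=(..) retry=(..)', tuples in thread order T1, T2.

(re-executing from step 7 with the substitution; state before step 7: counter=3 r=(3,3) succ=(1,0) retry=(0,1))
step 7 (T2 LOAD): counter=3 r=(3,3) succ=(1,0) retry=(0,1)
step 8 (T2 CAS): counter=4 r=(3,3) succ=(1,1) retry=(0,1)

counter=4 r=(3,3) succ=(1,1) retry=(0,1)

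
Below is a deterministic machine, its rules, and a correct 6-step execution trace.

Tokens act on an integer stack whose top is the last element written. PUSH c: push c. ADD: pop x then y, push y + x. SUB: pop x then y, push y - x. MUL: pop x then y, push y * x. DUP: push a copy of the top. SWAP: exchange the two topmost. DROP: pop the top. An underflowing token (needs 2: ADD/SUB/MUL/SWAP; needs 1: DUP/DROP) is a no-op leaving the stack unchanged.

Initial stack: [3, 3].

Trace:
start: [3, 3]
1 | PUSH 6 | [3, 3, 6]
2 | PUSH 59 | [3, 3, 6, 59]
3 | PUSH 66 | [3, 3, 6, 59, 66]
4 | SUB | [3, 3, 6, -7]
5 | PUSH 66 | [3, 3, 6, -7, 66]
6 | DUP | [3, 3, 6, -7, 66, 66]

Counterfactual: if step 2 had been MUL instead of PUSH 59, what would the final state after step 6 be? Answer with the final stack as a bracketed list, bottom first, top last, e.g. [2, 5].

(re-executing from step 2 with the substitution; state before step 2: [3, 3, 6])
2 | MUL | [3, 18]
3 | PUSH 66 | [3, 18, 66]
4 | SUB | [3, -48]
5 | PUSH 66 | [3, -48, 66]
6 | DUP | [3, -48, 66, 66]

[3, -48, 66, 66]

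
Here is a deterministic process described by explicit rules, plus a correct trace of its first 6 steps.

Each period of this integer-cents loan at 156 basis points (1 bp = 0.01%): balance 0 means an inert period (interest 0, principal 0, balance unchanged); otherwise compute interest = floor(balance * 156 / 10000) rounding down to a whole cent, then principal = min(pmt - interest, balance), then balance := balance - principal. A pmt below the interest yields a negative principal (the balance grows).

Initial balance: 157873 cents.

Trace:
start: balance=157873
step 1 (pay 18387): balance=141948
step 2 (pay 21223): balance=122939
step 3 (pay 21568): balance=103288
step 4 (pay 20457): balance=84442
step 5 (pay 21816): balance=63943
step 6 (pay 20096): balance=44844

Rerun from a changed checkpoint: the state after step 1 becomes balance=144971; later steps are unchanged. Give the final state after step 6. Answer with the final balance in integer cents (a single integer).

48109

state after step 1 := balance=144971
step 2 (pay 21223): balance=126009
step 3 (pay 21568): balance=106406
step 4 (pay 20457): balance=87608
step 5 (pay 21816): balance=67158
step 6 (pay 20096): balance=48109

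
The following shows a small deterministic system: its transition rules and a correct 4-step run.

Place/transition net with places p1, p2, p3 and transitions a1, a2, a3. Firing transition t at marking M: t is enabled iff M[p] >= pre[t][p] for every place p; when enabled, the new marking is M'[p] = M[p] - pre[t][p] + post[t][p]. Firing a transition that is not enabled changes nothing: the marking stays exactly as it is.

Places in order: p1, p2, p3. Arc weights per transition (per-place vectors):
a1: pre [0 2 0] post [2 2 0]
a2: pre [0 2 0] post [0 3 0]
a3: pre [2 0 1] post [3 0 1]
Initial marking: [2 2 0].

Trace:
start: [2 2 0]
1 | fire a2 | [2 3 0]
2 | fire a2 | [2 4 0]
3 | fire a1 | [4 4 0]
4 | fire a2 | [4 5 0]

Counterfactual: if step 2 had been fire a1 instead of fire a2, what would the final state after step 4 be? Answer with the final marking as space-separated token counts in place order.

6 4 0

(re-executing from step 2 with the substitution; state before step 2: [2 3 0])
2 | fire a1 | [4 3 0]
3 | fire a1 | [6 3 0]
4 | fire a2 | [6 4 0]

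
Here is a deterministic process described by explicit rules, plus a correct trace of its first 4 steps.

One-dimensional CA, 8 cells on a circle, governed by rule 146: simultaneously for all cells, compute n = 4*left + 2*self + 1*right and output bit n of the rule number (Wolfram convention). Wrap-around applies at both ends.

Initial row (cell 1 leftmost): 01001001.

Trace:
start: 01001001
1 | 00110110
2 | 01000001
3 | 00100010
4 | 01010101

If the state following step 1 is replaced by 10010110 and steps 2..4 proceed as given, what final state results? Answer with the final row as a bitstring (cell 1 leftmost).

01101001

state after step 1 := 10010110
2 | 01100000
3 | 10010000
4 | 01101001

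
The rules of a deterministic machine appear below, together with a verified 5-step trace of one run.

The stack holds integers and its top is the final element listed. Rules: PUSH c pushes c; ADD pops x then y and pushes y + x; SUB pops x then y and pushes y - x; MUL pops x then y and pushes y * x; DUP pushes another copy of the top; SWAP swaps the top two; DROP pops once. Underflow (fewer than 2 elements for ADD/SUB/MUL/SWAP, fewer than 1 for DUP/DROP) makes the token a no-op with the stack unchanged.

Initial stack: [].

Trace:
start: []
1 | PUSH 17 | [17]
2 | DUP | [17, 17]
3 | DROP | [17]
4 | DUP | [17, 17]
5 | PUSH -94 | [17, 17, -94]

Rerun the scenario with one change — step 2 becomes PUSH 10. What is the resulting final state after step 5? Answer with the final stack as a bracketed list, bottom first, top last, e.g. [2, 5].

(re-executing from step 2 with the substitution; state before step 2: [17])
2 | PUSH 10 | [17, 10]
3 | DROP | [17]
4 | DUP | [17, 17]
5 | PUSH -94 | [17, 17, -94]

[17, 17, -94]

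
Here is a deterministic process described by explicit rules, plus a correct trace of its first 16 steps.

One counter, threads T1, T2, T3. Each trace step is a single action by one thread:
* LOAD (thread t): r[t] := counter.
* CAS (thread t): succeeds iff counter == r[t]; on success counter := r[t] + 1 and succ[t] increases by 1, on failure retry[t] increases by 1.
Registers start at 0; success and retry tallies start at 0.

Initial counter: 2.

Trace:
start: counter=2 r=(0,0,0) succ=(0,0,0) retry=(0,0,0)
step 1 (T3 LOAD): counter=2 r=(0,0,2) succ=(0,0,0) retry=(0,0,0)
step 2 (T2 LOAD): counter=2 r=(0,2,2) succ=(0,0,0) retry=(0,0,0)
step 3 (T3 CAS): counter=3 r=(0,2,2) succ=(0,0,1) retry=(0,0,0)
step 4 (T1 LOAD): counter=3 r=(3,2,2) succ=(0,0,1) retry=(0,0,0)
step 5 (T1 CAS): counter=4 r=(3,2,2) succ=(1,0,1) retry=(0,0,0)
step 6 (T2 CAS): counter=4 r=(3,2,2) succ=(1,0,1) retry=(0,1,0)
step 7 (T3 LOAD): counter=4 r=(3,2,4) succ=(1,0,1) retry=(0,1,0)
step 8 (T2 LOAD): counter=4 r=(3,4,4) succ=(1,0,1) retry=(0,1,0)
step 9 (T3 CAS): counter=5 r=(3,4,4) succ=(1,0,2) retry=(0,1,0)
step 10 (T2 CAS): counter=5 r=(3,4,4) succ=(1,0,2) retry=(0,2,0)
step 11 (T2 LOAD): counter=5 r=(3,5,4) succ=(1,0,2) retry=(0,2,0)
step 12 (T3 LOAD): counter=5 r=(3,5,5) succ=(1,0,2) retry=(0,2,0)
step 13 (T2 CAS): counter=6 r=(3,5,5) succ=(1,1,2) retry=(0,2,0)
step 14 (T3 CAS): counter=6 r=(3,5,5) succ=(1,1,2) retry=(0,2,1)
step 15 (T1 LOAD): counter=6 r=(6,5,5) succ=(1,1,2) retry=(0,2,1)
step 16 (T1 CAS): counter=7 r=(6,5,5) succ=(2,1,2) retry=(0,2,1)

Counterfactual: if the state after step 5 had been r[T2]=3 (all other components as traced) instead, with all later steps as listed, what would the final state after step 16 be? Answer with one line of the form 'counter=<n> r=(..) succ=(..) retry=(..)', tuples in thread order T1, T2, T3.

counter=7 r=(6,5,5) succ=(2,1,2) retry=(0,2,1)

state after step 5 := counter=4 r=(3,3,2) succ=(1,0,1) retry=(0,0,0)
step 6 (T2 CAS): counter=4 r=(3,3,2) succ=(1,0,1) retry=(0,1,0)
step 7 (T3 LOAD): counter=4 r=(3,3,4) succ=(1,0,1) retry=(0,1,0)
step 8 (T2 LOAD): counter=4 r=(3,4,4) succ=(1,0,1) retry=(0,1,0)
step 9 (T3 CAS): counter=5 r=(3,4,4) succ=(1,0,2) retry=(0,1,0)
step 10 (T2 CAS): counter=5 r=(3,4,4) succ=(1,0,2) retry=(0,2,0)
step 11 (T2 LOAD): counter=5 r=(3,5,4) succ=(1,0,2) retry=(0,2,0)
step 12 (T3 LOAD): counter=5 r=(3,5,5) succ=(1,0,2) retry=(0,2,0)
step 13 (T2 CAS): counter=6 r=(3,5,5) succ=(1,1,2) retry=(0,2,0)
step 14 (T3 CAS): counter=6 r=(3,5,5) succ=(1,1,2) retry=(0,2,1)
step 15 (T1 LOAD): counter=6 r=(6,5,5) succ=(1,1,2) retry=(0,2,1)
step 16 (T1 CAS): counter=7 r=(6,5,5) succ=(2,1,2) retry=(0,2,1)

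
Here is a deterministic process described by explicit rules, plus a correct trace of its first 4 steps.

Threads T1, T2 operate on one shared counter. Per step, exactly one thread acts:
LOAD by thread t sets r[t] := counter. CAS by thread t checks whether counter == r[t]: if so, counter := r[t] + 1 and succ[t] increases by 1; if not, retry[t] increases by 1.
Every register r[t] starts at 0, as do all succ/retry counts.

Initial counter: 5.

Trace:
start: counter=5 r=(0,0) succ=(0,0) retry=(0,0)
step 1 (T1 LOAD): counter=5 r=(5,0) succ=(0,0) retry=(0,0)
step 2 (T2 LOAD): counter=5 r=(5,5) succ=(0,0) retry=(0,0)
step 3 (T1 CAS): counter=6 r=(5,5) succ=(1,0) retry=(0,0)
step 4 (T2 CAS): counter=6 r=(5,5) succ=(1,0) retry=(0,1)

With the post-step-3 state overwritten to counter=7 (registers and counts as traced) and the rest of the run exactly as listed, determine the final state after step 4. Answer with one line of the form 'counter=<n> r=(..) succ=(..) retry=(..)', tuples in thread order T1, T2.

state after step 3 := counter=7 r=(5,5) succ=(1,0) retry=(0,0)
step 4 (T2 CAS): counter=7 r=(5,5) succ=(1,0) retry=(0,1)

counter=7 r=(5,5) succ=(1,0) retry=(0,1)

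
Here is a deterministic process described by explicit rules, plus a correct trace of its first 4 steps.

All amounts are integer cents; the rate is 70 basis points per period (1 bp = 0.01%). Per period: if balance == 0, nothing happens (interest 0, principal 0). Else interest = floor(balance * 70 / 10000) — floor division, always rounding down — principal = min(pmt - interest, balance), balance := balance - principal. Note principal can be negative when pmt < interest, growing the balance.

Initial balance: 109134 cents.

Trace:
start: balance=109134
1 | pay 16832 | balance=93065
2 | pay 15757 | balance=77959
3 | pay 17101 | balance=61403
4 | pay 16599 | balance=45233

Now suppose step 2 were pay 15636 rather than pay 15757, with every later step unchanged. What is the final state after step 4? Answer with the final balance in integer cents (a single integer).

(re-executing from step 2 with the substitution; state before step 2: balance=93065)
2 | pay 15636 | balance=78080
3 | pay 17101 | balance=61525
4 | pay 16599 | balance=45356

45356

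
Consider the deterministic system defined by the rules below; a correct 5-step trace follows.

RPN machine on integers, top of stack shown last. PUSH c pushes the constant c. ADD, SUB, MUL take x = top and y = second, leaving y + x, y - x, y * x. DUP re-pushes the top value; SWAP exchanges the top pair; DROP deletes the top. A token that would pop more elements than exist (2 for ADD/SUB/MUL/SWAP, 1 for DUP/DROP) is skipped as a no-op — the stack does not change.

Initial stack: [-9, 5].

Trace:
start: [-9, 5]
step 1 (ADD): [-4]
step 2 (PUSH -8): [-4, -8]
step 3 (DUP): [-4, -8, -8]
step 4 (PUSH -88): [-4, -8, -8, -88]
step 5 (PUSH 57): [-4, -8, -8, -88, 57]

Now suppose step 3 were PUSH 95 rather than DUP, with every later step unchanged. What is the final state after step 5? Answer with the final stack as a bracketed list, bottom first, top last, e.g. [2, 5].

(re-executing from step 3 with the substitution; state before step 3: [-4, -8])
step 3 (PUSH 95): [-4, -8, 95]
step 4 (PUSH -88): [-4, -8, 95, -88]
step 5 (PUSH 57): [-4, -8, 95, -88, 57]

[-4, -8, 95, -88, 57]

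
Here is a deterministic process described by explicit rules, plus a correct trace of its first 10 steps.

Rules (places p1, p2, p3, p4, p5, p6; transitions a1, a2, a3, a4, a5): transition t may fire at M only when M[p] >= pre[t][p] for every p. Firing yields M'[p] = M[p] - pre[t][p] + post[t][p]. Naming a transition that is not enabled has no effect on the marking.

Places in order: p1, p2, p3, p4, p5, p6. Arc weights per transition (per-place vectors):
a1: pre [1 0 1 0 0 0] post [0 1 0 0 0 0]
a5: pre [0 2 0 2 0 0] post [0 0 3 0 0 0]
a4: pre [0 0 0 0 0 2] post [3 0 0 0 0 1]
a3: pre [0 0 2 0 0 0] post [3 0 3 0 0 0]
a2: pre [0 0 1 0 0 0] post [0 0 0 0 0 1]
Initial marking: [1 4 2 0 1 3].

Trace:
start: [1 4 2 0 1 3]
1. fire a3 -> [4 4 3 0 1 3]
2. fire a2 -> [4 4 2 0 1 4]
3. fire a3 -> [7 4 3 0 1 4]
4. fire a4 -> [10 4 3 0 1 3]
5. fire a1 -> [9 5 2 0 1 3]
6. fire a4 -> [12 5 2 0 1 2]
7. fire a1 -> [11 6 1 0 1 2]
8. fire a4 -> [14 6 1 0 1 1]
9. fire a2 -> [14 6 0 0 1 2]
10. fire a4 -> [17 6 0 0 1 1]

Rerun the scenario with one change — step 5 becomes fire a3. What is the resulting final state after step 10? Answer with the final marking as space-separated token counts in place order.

21 5 2 0 1 1

(re-executing from step 5 with the substitution; state before step 5: [10 4 3 0 1 3])
5. fire a3 -> [13 4 4 0 1 3]
6. fire a4 -> [16 4 4 0 1 2]
7. fire a1 -> [15 5 3 0 1 2]
8. fire a4 -> [18 5 3 0 1 1]
9. fire a2 -> [18 5 2 0 1 2]
10. fire a4 -> [21 5 2 0 1 1]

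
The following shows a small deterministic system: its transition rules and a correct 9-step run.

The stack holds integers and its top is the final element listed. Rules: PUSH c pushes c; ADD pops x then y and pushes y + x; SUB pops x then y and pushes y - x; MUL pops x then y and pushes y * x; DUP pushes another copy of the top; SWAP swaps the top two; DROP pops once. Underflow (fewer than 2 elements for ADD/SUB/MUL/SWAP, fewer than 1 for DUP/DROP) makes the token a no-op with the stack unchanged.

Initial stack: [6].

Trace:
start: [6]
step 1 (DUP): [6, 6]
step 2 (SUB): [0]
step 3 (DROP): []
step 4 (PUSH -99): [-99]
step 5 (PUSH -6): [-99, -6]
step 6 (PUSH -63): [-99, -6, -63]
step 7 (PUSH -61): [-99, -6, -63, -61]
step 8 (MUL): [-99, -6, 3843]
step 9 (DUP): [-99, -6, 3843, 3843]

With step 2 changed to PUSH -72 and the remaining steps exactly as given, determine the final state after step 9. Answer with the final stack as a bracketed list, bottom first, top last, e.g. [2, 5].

[6, 6, -99, -6, 3843, 3843]

(re-executing from step 2 with the substitution; state before step 2: [6, 6])
step 2 (PUSH -72): [6, 6, -72]
step 3 (DROP): [6, 6]
step 4 (PUSH -99): [6, 6, -99]
step 5 (PUSH -6): [6, 6, -99, -6]
step 6 (PUSH -63): [6, 6, -99, -6, -63]
step 7 (PUSH -61): [6, 6, -99, -6, -63, -61]
step 8 (MUL): [6, 6, -99, -6, 3843]
step 9 (DUP): [6, 6, -99, -6, 3843, 3843]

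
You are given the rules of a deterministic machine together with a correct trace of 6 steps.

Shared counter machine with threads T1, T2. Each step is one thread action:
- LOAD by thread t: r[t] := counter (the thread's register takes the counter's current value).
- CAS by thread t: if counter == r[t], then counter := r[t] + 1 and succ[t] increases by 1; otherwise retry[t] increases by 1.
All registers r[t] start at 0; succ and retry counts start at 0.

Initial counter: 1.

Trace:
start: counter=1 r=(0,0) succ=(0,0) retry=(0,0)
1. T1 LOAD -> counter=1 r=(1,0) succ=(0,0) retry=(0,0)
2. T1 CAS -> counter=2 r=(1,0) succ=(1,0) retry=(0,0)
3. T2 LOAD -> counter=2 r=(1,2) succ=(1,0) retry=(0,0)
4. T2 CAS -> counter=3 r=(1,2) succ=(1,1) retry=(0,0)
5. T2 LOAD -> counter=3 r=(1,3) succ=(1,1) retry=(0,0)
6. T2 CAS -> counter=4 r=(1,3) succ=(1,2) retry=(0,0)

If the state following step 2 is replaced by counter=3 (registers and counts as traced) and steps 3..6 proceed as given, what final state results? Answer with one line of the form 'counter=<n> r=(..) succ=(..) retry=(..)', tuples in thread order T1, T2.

counter=5 r=(1,4) succ=(1,2) retry=(0,0)

state after step 2 := counter=3 r=(1,0) succ=(1,0) retry=(0,0)
3. T2 LOAD -> counter=3 r=(1,3) succ=(1,0) retry=(0,0)
4. T2 CAS -> counter=4 r=(1,3) succ=(1,1) retry=(0,0)
5. T2 LOAD -> counter=4 r=(1,4) succ=(1,1) retry=(0,0)
6. T2 CAS -> counter=5 r=(1,4) succ=(1,2) retry=(0,0)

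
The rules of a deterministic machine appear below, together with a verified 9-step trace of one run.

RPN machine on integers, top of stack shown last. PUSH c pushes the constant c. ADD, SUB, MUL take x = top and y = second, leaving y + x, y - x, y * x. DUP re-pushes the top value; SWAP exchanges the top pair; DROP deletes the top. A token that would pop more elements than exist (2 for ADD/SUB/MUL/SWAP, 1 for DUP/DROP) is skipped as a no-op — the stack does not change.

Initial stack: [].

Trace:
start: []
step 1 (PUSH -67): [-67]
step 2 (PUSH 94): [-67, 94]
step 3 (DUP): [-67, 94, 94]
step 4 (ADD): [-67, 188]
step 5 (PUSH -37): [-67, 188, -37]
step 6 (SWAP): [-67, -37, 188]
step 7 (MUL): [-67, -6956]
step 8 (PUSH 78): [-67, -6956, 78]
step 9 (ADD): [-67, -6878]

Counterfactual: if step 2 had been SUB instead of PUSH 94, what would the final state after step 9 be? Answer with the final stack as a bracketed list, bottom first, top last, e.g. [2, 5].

(re-executing from step 2 with the substitution; state before step 2: [-67])
step 2 (SUB): [-67]
step 3 (DUP): [-67, -67]
step 4 (ADD): [-134]
step 5 (PUSH -37): [-134, -37]
step 6 (SWAP): [-37, -134]
step 7 (MUL): [4958]
step 8 (PUSH 78): [4958, 78]
step 9 (ADD): [5036]

[5036]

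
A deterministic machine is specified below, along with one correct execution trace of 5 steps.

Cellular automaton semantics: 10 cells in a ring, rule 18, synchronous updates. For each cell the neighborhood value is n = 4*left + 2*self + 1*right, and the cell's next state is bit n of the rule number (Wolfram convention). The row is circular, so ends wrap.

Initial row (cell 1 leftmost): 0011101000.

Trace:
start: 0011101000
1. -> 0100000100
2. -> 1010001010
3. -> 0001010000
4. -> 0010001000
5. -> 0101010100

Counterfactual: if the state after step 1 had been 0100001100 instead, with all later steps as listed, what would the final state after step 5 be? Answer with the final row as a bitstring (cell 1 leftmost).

0101000101

state after step 1 := 0100001100
2. -> 1010010010
3. -> 0001101100
4. -> 0010000010
5. -> 0101000101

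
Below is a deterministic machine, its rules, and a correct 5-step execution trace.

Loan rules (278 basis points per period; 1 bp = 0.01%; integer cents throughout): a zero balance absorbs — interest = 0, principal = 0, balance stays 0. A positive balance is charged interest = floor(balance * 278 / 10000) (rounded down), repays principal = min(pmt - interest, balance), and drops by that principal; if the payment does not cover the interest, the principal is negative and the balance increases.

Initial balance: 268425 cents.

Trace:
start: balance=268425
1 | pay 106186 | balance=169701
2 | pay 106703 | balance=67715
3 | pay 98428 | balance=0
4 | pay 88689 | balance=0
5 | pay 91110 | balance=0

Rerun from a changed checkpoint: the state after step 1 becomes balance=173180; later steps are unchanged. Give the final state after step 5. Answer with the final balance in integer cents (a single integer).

0

state after step 1 := balance=173180
2 | pay 106703 | balance=71291
3 | pay 98428 | balance=0
4 | pay 88689 | balance=0
5 | pay 91110 | balance=0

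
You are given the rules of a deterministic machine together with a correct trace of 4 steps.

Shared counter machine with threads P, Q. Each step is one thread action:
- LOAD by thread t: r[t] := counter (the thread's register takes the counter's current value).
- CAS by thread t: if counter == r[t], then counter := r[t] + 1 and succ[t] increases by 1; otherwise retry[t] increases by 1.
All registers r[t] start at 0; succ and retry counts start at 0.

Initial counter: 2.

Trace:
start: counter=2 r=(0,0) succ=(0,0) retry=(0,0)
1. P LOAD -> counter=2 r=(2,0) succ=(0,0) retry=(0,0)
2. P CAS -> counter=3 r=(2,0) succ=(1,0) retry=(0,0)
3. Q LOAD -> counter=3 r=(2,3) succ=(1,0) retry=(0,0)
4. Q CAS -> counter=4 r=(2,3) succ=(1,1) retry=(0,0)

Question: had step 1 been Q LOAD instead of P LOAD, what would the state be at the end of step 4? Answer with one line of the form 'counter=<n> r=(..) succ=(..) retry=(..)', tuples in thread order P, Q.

counter=3 r=(0,2) succ=(0,1) retry=(1,0)

(re-executing from step 1 with the substitution; state before step 1: counter=2 r=(0,0) succ=(0,0) retry=(0,0))
1. Q LOAD -> counter=2 r=(0,2) succ=(0,0) retry=(0,0)
2. P CAS -> counter=2 r=(0,2) succ=(0,0) retry=(1,0)
3. Q LOAD -> counter=2 r=(0,2) succ=(0,0) retry=(1,0)
4. Q CAS -> counter=3 r=(0,2) succ=(0,1) retry=(1,0)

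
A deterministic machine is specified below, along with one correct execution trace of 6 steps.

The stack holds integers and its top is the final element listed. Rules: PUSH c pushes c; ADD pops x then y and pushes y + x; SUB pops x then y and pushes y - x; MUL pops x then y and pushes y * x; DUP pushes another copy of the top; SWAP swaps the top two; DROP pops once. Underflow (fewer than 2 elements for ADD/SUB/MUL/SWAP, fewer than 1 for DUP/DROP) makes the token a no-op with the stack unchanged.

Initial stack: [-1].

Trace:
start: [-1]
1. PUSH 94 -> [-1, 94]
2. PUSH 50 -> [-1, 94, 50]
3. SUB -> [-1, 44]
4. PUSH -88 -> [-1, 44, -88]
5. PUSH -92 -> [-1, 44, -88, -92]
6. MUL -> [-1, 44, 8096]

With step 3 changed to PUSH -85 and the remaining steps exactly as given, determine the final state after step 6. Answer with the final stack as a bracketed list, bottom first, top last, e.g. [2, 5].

[-1, 94, 50, -85, 8096]

(re-executing from step 3 with the substitution; state before step 3: [-1, 94, 50])
3. PUSH -85 -> [-1, 94, 50, -85]
4. PUSH -88 -> [-1, 94, 50, -85, -88]
5. PUSH -92 -> [-1, 94, 50, -85, -88, -92]
6. MUL -> [-1, 94, 50, -85, 8096]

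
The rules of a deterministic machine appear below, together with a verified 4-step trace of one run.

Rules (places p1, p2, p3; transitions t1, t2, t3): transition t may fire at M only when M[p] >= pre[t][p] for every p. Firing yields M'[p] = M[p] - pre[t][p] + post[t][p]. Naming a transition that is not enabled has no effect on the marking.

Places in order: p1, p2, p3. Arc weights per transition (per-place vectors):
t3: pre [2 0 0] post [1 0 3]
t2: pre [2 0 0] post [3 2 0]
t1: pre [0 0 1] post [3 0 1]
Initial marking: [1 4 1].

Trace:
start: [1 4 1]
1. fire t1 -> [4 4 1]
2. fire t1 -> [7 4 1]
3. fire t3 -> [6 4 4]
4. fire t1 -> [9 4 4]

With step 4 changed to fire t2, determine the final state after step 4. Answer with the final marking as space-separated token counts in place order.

(re-executing from step 4 with the substitution; state before step 4: [6 4 4])
4. fire t2 -> [7 6 4]

7 6 4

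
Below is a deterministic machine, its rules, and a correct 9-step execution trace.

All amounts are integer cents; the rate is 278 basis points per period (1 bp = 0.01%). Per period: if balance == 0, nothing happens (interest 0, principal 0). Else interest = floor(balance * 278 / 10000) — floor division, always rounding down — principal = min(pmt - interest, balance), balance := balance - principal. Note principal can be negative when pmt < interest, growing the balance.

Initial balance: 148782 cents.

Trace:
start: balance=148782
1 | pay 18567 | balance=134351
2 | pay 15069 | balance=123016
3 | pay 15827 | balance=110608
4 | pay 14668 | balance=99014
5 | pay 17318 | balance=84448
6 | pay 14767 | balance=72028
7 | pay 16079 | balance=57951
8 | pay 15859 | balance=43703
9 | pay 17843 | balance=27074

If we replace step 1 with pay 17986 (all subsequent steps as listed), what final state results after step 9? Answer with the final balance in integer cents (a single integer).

(re-executing from step 1 with the substitution; state before step 1: balance=148782)
1 | pay 17986 | balance=134932
2 | pay 15069 | balance=123614
3 | pay 15827 | balance=111223
4 | pay 14668 | balance=99646
5 | pay 17318 | balance=85098
6 | pay 14767 | balance=72696
7 | pay 16079 | balance=58637
8 | pay 15859 | balance=44408
9 | pay 17843 | balance=27799

27799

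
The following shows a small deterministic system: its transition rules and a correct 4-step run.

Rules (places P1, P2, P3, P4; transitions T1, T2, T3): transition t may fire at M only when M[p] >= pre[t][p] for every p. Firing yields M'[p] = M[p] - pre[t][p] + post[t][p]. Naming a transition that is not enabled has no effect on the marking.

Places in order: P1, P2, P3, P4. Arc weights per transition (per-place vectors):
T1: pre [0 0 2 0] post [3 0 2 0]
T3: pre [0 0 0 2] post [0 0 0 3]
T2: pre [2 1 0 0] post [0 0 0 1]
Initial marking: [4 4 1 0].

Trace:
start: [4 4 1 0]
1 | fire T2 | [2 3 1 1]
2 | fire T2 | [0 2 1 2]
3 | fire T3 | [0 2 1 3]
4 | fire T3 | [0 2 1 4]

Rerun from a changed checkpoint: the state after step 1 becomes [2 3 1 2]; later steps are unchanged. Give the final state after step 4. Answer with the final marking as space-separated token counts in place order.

0 2 1 5

state after step 1 := [2 3 1 2]
2 | fire T2 | [0 2 1 3]
3 | fire T3 | [0 2 1 4]
4 | fire T3 | [0 2 1 5]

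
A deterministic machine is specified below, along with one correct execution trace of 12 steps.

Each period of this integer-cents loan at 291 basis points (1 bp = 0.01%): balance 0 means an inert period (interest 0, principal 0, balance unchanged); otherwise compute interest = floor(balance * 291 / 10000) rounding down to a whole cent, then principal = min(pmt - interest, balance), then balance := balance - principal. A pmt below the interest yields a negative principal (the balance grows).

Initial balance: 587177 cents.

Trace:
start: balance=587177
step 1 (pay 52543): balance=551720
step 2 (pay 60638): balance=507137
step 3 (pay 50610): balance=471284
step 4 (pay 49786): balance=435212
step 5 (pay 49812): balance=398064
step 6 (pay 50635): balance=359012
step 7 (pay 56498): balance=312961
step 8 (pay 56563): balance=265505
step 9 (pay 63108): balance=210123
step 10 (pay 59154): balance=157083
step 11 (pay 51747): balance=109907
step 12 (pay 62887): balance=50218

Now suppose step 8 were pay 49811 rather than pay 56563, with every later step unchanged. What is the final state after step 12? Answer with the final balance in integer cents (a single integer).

57790

(re-executing from step 8 with the substitution; state before step 8: balance=312961)
step 8 (pay 49811): balance=272257
step 9 (pay 63108): balance=217071
step 10 (pay 59154): balance=164233
step 11 (pay 51747): balance=117265
step 12 (pay 62887): balance=57790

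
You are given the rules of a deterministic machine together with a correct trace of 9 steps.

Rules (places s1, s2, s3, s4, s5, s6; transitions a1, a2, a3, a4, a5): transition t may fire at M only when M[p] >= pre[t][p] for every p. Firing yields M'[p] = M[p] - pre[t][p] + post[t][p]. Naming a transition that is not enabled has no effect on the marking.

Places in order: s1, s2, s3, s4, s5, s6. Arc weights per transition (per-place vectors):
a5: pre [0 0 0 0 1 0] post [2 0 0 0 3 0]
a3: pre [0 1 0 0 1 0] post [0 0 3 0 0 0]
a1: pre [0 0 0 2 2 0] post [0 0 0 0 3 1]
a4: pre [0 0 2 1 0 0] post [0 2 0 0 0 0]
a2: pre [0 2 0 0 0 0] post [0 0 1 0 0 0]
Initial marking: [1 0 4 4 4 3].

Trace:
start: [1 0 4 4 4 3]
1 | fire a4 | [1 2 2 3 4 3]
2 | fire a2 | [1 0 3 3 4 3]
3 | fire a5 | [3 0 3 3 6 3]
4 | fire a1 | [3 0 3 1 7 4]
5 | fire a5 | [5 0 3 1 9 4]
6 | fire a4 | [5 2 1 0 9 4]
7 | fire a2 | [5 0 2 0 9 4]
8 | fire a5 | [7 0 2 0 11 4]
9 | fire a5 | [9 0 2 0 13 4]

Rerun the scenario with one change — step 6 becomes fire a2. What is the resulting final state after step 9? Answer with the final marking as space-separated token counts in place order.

(re-executing from step 6 with the substitution; state before step 6: [5 0 3 1 9 4])
6 | fire a2 | [5 0 3 1 9 4]
7 | fire a2 | [5 0 3 1 9 4]
8 | fire a5 | [7 0 3 1 11 4]
9 | fire a5 | [9 0 3 1 13 4]

9 0 3 1 13 4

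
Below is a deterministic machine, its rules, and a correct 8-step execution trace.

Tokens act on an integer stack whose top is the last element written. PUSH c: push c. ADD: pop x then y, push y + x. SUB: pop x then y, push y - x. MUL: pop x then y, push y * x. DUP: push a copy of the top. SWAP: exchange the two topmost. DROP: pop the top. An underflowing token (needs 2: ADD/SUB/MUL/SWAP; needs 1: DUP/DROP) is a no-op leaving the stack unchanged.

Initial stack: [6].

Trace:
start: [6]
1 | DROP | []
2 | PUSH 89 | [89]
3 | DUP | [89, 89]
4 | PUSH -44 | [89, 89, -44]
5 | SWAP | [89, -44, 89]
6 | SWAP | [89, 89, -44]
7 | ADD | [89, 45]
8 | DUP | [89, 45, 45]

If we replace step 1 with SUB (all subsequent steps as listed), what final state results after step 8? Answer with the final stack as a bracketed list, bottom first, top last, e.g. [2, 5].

(re-executing from step 1 with the substitution; state before step 1: [6])
1 | SUB | [6]
2 | PUSH 89 | [6, 89]
3 | DUP | [6, 89, 89]
4 | PUSH -44 | [6, 89, 89, -44]
5 | SWAP | [6, 89, -44, 89]
6 | SWAP | [6, 89, 89, -44]
7 | ADD | [6, 89, 45]
8 | DUP | [6, 89, 45, 45]

[6, 89, 45, 45]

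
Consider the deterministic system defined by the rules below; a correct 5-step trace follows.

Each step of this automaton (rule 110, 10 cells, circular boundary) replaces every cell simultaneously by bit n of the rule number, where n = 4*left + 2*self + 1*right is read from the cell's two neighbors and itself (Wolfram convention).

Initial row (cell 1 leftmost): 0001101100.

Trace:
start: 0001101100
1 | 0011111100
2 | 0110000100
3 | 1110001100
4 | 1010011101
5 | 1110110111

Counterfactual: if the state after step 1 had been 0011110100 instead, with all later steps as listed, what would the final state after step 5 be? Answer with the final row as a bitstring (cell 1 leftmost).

1110000111

state after step 1 := 0011110100
2 | 0110011100
3 | 1110110100
4 | 1011111101
5 | 1110000111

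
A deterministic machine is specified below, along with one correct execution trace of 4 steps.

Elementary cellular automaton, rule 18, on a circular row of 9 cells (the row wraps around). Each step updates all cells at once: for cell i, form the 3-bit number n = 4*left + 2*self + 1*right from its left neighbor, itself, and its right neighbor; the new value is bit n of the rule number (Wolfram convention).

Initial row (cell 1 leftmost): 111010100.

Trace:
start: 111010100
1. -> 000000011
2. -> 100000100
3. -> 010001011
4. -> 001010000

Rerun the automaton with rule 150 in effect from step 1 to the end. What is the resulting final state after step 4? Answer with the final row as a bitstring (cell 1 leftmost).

(re-executing steps 1..4 under rule 150; state before step 1: 111010100)
1. -> 010010111
2. -> 011110010
3. -> 101101111
4. -> 000000111

000000111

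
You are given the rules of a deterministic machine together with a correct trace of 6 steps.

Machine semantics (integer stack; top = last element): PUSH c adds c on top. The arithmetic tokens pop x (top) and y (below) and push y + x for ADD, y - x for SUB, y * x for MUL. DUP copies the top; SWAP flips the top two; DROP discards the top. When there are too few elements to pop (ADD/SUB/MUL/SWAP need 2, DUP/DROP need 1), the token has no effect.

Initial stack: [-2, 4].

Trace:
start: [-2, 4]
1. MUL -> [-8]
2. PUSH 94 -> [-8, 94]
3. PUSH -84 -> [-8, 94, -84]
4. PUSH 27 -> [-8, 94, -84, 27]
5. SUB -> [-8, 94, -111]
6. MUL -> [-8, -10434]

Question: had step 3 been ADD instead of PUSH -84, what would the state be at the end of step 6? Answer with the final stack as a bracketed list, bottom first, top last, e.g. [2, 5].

(re-executing from step 3 with the substitution; state before step 3: [-8, 94])
3. ADD -> [86]
4. PUSH 27 -> [86, 27]
5. SUB -> [59]
6. MUL -> [59]

[59]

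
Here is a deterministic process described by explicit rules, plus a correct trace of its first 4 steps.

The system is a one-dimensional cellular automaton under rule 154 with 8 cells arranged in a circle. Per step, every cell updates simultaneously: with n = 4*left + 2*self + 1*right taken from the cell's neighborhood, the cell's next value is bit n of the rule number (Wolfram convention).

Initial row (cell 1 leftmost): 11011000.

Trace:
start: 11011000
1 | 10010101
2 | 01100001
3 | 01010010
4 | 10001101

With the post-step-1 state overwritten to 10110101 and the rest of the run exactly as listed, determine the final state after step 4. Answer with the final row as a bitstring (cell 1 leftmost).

state after step 1 := 10110101
2 | 00100001
3 | 11010010
4 | 10001100

10001100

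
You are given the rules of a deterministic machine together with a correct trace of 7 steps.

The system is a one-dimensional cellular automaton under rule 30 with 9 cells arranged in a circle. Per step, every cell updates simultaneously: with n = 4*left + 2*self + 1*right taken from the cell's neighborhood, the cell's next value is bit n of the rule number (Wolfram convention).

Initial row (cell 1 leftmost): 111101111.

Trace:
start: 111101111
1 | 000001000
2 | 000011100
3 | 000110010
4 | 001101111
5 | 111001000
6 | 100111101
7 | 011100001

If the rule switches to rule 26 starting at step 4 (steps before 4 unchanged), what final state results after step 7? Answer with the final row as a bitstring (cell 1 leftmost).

011100001

(re-executing steps 4..7 under rule 26; state before step 4: 000110010)
4 | 001101101
5 | 111001000
6 | 100110101
7 | 011100001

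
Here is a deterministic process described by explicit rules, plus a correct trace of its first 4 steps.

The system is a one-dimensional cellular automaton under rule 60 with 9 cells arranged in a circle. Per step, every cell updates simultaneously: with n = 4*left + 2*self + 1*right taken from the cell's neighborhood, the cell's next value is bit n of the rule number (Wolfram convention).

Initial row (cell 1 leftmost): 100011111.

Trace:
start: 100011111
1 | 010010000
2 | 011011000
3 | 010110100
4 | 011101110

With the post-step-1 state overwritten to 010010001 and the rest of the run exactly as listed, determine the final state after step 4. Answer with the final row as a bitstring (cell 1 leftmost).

state after step 1 := 010010001
2 | 111011001
3 | 000110101
4 | 100101111

100101111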